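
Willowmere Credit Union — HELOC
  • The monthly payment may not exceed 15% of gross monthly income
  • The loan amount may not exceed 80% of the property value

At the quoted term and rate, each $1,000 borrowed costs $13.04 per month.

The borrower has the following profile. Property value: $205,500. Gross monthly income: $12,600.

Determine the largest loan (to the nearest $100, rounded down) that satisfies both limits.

$144,900

Payment cap: 15% × $12,600 = $1,890/month.
At $13.04 per $1,000, that supports 1,890/13.04 × 1,000 ≈ $144,938 → $144,900.
LTV cap: 80% × $205,500 = $164,400 → $164,400.
Binding constraint: payment-to-income.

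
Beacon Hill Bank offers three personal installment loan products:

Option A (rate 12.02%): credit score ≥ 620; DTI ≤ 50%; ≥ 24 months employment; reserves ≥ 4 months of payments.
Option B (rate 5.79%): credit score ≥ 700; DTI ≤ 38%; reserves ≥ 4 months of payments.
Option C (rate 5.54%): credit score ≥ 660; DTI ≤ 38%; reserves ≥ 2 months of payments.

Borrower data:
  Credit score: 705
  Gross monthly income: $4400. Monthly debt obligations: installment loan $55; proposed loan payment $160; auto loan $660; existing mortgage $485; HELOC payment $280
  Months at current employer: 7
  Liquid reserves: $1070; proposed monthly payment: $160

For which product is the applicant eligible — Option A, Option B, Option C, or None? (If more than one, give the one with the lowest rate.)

Option C

Total debts = (55 + 160 + 660 + 485 + 280) = 1,640; DTI = 1,640/4,400 = 37.3%.
Reserves = 1,070/160 = 6.7 months.
Option A: score 705 ≥ 620; DTI 37.3% ≤ 50%; employment 7 < 24 mo; reserves 6.7 ≥ 4 mo → does not qualify.
Option B: score 705 ≥ 700; DTI 37.3% ≤ 38%; reserves 6.7 ≥ 4 mo → qualifies.
Option C: score 705 ≥ 660; DTI 37.3% ≤ 38%; reserves 6.7 ≥ 2 mo → qualifies.
Qualifying: Option B, Option C. Lowest rate is 5.54% → Option C.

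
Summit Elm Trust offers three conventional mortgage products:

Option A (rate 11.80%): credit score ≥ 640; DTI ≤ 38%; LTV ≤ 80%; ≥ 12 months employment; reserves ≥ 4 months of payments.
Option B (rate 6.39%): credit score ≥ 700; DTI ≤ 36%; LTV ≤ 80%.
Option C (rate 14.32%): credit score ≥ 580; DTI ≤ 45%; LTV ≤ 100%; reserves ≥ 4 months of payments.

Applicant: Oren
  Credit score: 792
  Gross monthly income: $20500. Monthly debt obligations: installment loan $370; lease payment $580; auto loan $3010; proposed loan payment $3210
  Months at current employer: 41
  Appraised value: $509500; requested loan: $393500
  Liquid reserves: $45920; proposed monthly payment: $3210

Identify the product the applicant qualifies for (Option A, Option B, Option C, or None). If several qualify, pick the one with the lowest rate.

Total debts = (370 + 580 + 3,010 + 3,210) = 7,170; DTI = 7,170/20,500 = 35%.
LTV = 393,500/509,500 = 77.2%.
Reserves = 45,920/3,210 = 14.3 months.
Option A: score 792 ≥ 640; DTI 35% ≤ 38%; LTV 77.2% ≤ 80%; employment 41 ≥ 12 mo; reserves 14.3 ≥ 4 mo → qualifies.
Option B: score 792 ≥ 700; DTI 35% ≤ 36%; LTV 77.2% ≤ 80% → qualifies.
Option C: score 792 ≥ 580; DTI 35% ≤ 45%; LTV 77.2% ≤ 100%; reserves 14.3 ≥ 4 mo → qualifies.
Qualifying: Option A, Option B, Option C. Lowest rate is 6.39% → Option B.

Option B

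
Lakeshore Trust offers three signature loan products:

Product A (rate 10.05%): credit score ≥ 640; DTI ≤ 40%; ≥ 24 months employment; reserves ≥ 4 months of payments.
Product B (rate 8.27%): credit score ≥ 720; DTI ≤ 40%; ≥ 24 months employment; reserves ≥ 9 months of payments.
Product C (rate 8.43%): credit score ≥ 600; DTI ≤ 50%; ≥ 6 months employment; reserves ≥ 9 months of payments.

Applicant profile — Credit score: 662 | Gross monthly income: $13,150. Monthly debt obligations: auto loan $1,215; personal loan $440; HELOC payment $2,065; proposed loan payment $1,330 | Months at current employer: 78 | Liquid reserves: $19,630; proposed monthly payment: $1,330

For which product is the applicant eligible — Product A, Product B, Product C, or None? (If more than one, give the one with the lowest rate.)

Product C

Total debts = (1,215 + 440 + 2,065 + 1,330) = 5,050; DTI = 5,050/13,150 = 38.4%.
Reserves = 19,630/1,330 = 14.8 months.
Product A: score 662 ≥ 640; DTI 38.4% ≤ 40%; employment 78 ≥ 24 mo; reserves 14.8 ≥ 4 mo → qualifies.
Product B: score 662 < 720; DTI 38.4% ≤ 40%; employment 78 ≥ 24 mo; reserves 14.8 ≥ 9 mo → does not qualify.
Product C: score 662 ≥ 600; DTI 38.4% ≤ 50%; employment 78 ≥ 6 mo; reserves 14.8 ≥ 9 mo → qualifies.
Qualifying: Product A, Product C. Lowest rate is 8.43% → Product C.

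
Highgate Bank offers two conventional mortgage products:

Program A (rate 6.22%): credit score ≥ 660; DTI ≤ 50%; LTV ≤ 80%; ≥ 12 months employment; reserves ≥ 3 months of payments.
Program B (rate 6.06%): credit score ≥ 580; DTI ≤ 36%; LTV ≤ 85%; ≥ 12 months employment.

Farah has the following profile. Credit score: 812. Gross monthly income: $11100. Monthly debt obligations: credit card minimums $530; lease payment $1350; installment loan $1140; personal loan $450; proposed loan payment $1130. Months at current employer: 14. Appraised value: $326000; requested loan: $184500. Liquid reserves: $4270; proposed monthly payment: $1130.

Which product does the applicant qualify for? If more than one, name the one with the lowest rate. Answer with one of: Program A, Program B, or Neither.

Total debts = (530 + 1,350 + 1,140 + 450 + 1,130) = 4,600; DTI = 4,600/11,100 = 41.4%.
LTV = 184,500/326,000 = 56.6%.
Reserves = 4,270/1,130 = 3.8 months.
Program A: score 812 ≥ 660; DTI 41.4% ≤ 50%; LTV 56.6% ≤ 80%; employment 14 ≥ 12 mo; reserves 3.8 ≥ 3 mo → qualifies.
Program B: score 812 ≥ 580; DTI 41.4% > 36%; LTV 56.6% ≤ 85%; employment 14 ≥ 12 mo → does not qualify.

Program A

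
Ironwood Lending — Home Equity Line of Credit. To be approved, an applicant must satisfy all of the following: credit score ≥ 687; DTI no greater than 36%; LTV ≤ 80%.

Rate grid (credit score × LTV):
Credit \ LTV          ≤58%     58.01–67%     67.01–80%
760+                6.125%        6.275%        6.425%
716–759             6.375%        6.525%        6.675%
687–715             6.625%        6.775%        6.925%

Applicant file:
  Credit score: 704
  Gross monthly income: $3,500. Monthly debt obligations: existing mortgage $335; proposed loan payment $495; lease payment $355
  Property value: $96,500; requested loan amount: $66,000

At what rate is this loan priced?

6.925%

Credit score 704 ≥ 687; Total monthly debts = (335 + 495 + 355) = 1,185. Debt-to-income = 1,185/3,500 = 33.9% — meets 36% limit
LTV = 66,000/96,500 = 68.4% ≤ 80%
Credit 704 → row 687–715; LTV 68.4% → column 67.01–80%. Grid cell → 6.925%.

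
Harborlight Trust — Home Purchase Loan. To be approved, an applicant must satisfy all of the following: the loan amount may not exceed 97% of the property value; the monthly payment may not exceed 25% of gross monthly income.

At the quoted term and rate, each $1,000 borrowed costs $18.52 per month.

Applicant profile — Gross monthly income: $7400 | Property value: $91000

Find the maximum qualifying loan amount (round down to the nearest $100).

$88,200

Payment cap: 25% × $7,400 = $1,850/month.
At $18.52 per $1,000, that supports 1,850/18.52 × 1,000 ≈ $99,892 → $99,800.
LTV cap: 97% × $91,000 = $88,270 → $88,200.
Binding constraint: loan-to-value.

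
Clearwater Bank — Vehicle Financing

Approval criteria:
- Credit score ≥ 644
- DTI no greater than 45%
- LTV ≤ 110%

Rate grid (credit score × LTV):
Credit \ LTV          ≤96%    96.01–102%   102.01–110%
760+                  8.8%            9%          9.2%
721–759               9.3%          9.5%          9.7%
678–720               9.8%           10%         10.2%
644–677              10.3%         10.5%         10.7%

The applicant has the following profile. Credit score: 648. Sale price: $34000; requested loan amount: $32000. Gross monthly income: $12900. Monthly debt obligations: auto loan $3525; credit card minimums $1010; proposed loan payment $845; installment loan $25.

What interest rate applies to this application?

Credit score 648 ≥ 644; Total monthly debts = (3,525 + 1,010 + 845 + 25) = 5,405. DTI = 5,405/12,900 = 41.9% ≤ 45%
LTV: 32,000 ÷ 34,000 = 94.1%, within 110% cap
Score 648 is in the 644–677 band; LTV 94.1% is in the ≤96% band → 10.3%.

10.3%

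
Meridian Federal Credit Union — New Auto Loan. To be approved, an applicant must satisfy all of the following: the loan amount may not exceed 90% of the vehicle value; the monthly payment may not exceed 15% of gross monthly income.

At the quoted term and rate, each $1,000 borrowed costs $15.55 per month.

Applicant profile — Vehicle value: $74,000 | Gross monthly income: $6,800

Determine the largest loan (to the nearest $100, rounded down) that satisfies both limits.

$65,500

Payment cap: 15% × $6,800 = $1,020/month.
At $15.55 per $1,000, that supports 1,020/15.55 × 1,000 ≈ $65,594 → $65,500.
LTV cap: 90% × $74,000 = $66,600 → $66,600.
Binding constraint: payment-to-income.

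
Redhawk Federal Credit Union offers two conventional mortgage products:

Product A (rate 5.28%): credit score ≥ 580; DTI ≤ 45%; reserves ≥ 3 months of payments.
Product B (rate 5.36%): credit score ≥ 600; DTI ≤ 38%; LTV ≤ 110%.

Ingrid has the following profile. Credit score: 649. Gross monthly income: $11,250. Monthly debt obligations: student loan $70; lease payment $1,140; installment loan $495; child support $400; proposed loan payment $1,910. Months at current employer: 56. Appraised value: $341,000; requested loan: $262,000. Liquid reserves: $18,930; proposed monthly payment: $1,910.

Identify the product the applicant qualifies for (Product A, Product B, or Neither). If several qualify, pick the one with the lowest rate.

Total debts = (70 + 1,140 + 495 + 400 + 1,910) = 4,015; DTI = 4,015/11,250 = 35.7%.
LTV = 262,000/341,000 = 76.8%.
Reserves = 18,930/1,910 = 9.9 months.
Product A: score 649 ≥ 580; DTI 35.7% ≤ 45%; reserves 9.9 ≥ 3 mo → qualifies.
Product B: score 649 ≥ 600; DTI 35.7% ≤ 38%; LTV 76.8% ≤ 110% → qualifies.
Qualifying: Product A, Product B. Lowest rate is 5.28% → Product A.

Product A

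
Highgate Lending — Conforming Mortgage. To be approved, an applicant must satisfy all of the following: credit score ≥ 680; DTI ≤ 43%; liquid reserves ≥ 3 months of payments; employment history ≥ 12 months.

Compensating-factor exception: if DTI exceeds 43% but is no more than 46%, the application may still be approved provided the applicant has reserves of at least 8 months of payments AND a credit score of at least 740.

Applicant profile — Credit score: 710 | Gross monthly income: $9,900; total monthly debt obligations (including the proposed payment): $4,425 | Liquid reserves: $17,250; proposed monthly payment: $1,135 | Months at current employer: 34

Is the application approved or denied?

Credit score 710 ≥ 680 (meets base)
DTI: 4,425 ÷ 9,900 = 44.7%, over the 43% base limit.
Liquid reserves cover 17,250/1,135 = 15.2 months — ≥ 3 required
Employment 34 ≥ 12 months
44.7% falls in the override range (43%–46%), so the compensating-factor test applies.
Reserves 15.2 ≥ 8 months; credit score 710 < 740.
Override conditions not both satisfied; exception does not apply.

Denied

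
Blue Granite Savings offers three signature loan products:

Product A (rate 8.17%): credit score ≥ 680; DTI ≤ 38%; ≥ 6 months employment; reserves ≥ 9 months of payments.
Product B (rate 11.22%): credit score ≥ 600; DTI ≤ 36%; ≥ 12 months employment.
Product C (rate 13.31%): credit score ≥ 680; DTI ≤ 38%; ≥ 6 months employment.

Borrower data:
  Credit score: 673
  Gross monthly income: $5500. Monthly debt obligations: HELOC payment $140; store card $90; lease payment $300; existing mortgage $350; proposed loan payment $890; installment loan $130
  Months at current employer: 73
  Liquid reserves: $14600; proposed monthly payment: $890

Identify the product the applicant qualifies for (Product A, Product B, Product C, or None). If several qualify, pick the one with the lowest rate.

Total debts = (140 + 90 + 300 + 350 + 890 + 130) = 1,900; DTI = 1,900/5,500 = 34.5%.
Reserves = 14,600/890 = 16.4 months.
Product A: score 673 < 680; DTI 34.5% ≤ 38%; employment 73 ≥ 6 mo; reserves 16.4 ≥ 9 mo → does not qualify.
Product B: score 673 ≥ 600; DTI 34.5% ≤ 36%; employment 73 ≥ 12 mo → qualifies.
Product C: score 673 < 680; DTI 34.5% ≤ 38%; employment 73 ≥ 6 mo → does not qualify.

Product B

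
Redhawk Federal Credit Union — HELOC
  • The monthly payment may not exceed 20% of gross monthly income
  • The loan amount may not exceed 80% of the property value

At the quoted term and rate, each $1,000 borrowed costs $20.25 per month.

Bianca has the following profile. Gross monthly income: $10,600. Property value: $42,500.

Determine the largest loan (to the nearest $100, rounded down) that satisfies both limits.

Payment cap: 20% × $10,600 = $2,120/month.
At $20.25 per $1,000, that supports 2,120/20.25 × 1,000 ≈ $104,691 → $104,600.
LTV cap: 80% × $42,500 = $34,000 → $34,000.
Binding constraint: loan-to-value.

$34,000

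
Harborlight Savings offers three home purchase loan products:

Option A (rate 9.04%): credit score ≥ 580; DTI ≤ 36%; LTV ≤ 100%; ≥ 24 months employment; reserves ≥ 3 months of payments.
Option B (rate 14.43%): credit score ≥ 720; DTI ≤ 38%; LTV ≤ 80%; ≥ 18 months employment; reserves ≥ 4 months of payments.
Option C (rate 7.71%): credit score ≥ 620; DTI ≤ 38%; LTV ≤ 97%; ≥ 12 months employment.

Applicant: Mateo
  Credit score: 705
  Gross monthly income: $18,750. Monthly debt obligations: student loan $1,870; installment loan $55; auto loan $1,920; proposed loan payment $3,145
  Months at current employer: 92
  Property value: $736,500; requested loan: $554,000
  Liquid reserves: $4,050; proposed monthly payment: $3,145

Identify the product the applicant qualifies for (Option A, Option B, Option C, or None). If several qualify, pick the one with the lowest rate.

Option C

Total debts = (1,870 + 55 + 1,920 + 3,145) = 6,990; DTI = 6,990/18,750 = 37.3%.
LTV = 554,000/736,500 = 75.2%.
Reserves = 4,050/3,145 = 1.3 months.
Option A: score 705 ≥ 580; DTI 37.3% > 36%; LTV 75.2% ≤ 100%; employment 92 ≥ 24 mo; reserves 1.3 < 3 mo → does not qualify.
Option B: score 705 < 720; DTI 37.3% ≤ 38%; LTV 75.2% ≤ 80%; employment 92 ≥ 18 mo; reserves 1.3 < 4 mo → does not qualify.
Option C: score 705 ≥ 620; DTI 37.3% ≤ 38%; LTV 75.2% ≤ 97%; employment 92 ≥ 12 mo → qualifies.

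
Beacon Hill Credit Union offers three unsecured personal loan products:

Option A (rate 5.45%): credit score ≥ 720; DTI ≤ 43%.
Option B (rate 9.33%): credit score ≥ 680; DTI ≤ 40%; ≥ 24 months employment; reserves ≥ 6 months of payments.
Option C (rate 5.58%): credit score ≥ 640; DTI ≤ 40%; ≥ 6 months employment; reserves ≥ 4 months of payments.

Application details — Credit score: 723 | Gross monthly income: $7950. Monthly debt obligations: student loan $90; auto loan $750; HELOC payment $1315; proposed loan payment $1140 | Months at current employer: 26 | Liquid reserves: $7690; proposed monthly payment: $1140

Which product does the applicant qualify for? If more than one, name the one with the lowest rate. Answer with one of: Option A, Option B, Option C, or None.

Option A

Total debts = (90 + 750 + 1,315 + 1,140) = 3,295; DTI = 3,295/7,950 = 41.4%.
Reserves = 7,690/1,140 = 6.7 months.
Option A: score 723 ≥ 720; DTI 41.4% ≤ 43% → qualifies.
Option B: score 723 ≥ 680; DTI 41.4% > 40%; employment 26 ≥ 24 mo; reserves 6.7 ≥ 6 mo → does not qualify.
Option C: score 723 ≥ 640; DTI 41.4% > 40%; employment 26 ≥ 6 mo; reserves 6.7 ≥ 4 mo → does not qualify.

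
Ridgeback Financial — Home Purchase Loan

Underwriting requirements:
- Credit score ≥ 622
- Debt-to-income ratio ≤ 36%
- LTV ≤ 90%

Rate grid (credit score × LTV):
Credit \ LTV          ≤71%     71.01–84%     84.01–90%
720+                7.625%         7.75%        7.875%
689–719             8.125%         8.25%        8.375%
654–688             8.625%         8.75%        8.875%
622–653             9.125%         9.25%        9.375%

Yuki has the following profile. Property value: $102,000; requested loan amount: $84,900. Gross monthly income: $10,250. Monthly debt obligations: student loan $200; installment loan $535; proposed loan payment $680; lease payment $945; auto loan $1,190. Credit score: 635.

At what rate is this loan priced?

9.25%

Credit score 635 ≥ 622; Total monthly debts = (200 + 535 + 680 + 945 + 1,190) = 3,550. DTI: 3,550 ÷ 10,250 = 34.6%, within the 36% cap
Loan-to-value = 84,900/102,000 = 83.2% — pass (90% max)
Credit 635 → row 622–653; LTV 83.2% → column 71.01–84%. Grid cell → 9.25%.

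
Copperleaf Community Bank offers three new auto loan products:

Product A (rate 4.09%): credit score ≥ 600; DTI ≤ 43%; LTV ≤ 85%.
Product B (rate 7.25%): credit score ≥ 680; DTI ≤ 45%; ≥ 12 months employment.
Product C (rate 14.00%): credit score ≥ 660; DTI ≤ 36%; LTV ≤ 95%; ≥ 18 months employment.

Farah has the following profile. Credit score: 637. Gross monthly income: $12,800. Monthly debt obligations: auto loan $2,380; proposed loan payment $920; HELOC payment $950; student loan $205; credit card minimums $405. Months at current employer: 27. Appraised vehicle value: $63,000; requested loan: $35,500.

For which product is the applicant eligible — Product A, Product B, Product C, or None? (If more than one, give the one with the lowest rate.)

Total debts = (2,380 + 920 + 950 + 205 + 405) = 4,860; DTI = 4,860/12,800 = 38%.
LTV = 35,500/63,000 = 56.3%.
Product A: score 637 ≥ 600; DTI 38% ≤ 43%; LTV 56.3% ≤ 85% → qualifies.
Product B: score 637 < 680; DTI 38% ≤ 45%; employment 27 ≥ 12 mo → does not qualify.
Product C: score 637 < 660; DTI 38% > 36%; LTV 56.3% ≤ 95%; employment 27 ≥ 18 mo → does not qualify.

Product A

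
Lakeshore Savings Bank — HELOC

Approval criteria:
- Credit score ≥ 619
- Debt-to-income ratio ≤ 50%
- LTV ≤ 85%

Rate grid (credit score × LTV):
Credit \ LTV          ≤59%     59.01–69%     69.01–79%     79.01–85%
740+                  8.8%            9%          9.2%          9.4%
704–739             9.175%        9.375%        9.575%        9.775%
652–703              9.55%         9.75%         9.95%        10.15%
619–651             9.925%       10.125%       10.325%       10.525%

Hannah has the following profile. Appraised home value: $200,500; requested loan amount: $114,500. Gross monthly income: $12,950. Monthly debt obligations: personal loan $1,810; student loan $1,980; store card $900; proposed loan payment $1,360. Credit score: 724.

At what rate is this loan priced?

Credit score 724 ≥ 619; Total monthly debts = (1,810 + 1,980 + 900 + 1,360) = 6,050. DTI = 6,050/12,950 = 46.7% ≤ 50%
Loan-to-value = 114,500/200,500 = 57.1% — pass (85% max)
Credit 724 → row 704–739; LTV 57.1% → column ≤59%. Grid cell → 9.175%.

9.175%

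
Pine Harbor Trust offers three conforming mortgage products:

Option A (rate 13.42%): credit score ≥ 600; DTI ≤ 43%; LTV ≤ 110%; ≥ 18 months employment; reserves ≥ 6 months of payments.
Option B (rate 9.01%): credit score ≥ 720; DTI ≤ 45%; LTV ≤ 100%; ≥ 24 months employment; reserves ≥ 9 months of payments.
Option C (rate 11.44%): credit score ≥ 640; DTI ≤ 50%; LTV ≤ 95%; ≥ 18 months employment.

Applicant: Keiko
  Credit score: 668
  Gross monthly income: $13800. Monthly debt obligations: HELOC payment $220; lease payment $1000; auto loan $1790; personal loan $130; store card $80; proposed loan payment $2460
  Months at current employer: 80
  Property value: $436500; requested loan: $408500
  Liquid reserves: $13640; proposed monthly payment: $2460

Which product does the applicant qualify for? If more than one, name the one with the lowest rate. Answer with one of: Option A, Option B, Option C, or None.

Total debts = (220 + 1,000 + 1,790 + 130 + 80 + 2,460) = 5,680; DTI = 5,680/13,800 = 41.2%.
LTV = 408,500/436,500 = 93.6%.
Reserves = 13,640/2,460 = 5.5 months.
Option A: score 668 ≥ 600; DTI 41.2% ≤ 43%; LTV 93.6% ≤ 110%; employment 80 ≥ 18 mo; reserves 5.5 < 6 mo → does not qualify.
Option B: score 668 < 720; DTI 41.2% ≤ 45%; LTV 93.6% ≤ 100%; employment 80 ≥ 24 mo; reserves 5.5 < 9 mo → does not qualify.
Option C: score 668 ≥ 640; DTI 41.2% ≤ 50%; LTV 93.6% ≤ 95%; employment 80 ≥ 18 mo → qualifies.

Option C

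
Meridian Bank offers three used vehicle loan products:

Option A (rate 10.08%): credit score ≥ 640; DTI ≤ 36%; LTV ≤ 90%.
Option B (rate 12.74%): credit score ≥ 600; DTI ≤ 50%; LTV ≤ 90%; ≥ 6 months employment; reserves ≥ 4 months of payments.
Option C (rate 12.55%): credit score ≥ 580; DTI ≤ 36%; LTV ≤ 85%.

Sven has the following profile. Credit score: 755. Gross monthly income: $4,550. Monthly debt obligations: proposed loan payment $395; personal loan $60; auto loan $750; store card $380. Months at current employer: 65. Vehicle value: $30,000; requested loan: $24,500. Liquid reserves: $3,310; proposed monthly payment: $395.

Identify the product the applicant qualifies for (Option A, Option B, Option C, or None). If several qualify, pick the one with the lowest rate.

Option A

Total debts = (395 + 60 + 750 + 380) = 1,585; DTI = 1,585/4,550 = 34.8%.
LTV = 24,500/30,000 = 81.7%.
Reserves = 3,310/395 = 8.4 months.
Option A: score 755 ≥ 640; DTI 34.8% ≤ 36%; LTV 81.7% ≤ 90% → qualifies.
Option B: score 755 ≥ 600; DTI 34.8% ≤ 50%; LTV 81.7% ≤ 90%; employment 65 ≥ 6 mo; reserves 8.4 ≥ 4 mo → qualifies.
Option C: score 755 ≥ 580; DTI 34.8% ≤ 36%; LTV 81.7% ≤ 85% → qualifies.
Qualifying: Option A, Option B, Option C. Lowest rate is 10.08% → Option A.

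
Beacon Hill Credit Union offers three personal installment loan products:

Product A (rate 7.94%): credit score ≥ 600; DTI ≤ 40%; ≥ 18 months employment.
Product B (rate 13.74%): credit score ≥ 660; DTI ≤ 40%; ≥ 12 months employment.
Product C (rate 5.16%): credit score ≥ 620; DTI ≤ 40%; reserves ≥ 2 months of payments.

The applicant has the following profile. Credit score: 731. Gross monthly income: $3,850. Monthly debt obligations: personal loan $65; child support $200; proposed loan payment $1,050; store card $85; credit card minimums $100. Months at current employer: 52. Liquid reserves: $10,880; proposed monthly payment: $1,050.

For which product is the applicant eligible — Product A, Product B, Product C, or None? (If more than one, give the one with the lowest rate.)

Total debts = (65 + 200 + 1,050 + 85 + 100) = 1,500; DTI = 1,500/3,850 = 39%.
Reserves = 10,880/1,050 = 10.4 months.
Product A: score 731 ≥ 600; DTI 39% ≤ 40%; employment 52 ≥ 18 mo → qualifies.
Product B: score 731 ≥ 660; DTI 39% ≤ 40%; employment 52 ≥ 12 mo → qualifies.
Product C: score 731 ≥ 620; DTI 39% ≤ 40%; reserves 10.4 ≥ 2 mo → qualifies.
Qualifying: Product A, Product B, Product C. Lowest rate is 5.16% → Product C.

Product C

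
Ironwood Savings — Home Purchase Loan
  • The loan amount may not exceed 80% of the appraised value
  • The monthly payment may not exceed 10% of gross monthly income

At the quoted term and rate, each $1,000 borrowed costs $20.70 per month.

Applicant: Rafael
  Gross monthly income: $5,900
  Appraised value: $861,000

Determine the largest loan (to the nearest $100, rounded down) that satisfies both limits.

$28,500

Payment cap: 10% × $5,900 = $590/month.
At $20.70 per $1,000, that supports 590/20.70 × 1,000 ≈ $28,502 → $28,500.
LTV cap: 80% × $861,000 = $688,800 → $688,800.
Binding constraint: payment-to-income.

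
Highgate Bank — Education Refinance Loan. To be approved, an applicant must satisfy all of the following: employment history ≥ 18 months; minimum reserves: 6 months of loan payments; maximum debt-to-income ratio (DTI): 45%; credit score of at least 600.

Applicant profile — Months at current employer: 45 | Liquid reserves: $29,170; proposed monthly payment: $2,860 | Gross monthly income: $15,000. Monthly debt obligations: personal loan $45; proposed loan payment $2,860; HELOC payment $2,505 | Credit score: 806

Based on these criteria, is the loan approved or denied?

Approved

Employment 45 ≥ 18 months
Liquid reserves cover 29,170/2,860 = 10.2 months — ≥ 6 required
Total monthly debts = (45 + 2,860 + 2,505) = 5,410. DTI: 5,410 ÷ 15,000 = 36.1%, within the 45% cap
Credit score 806 ≥ 600 (meets)
All criteria satisfied.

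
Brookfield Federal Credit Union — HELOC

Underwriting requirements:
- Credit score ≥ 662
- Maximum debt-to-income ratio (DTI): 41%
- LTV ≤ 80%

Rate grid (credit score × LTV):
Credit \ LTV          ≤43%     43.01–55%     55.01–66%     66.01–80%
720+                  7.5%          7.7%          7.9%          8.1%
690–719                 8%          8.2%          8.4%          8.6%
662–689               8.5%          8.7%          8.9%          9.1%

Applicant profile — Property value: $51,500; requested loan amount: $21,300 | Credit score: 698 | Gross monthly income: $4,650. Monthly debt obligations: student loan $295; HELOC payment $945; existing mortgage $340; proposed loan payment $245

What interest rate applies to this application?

Credit score 698 ≥ 662; Total monthly debts = (295 + 945 + 340 + 245) = 1,825. DTI = 1,825/4,650 = 39.2% ≤ 41%
LTV: 21,300 ÷ 51,500 = 41.4%, within 80% cap
Credit 698 → row 690–719; LTV 41.4% → column ≤43%. Grid cell → 8%.

8%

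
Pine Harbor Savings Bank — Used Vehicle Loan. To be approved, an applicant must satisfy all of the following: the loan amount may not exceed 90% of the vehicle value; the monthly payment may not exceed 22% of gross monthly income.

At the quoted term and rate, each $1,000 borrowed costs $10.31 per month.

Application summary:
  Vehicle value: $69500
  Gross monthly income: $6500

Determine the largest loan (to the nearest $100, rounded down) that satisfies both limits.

$62,500

Payment cap: 22% × $6,500 = $1,430/month.
At $10.31 per $1,000, that supports 1,430/10.31 × 1,000 ≈ $138,700 → $138,700.
LTV cap: 90% × $69,500 = $62,550 → $62,500.
Binding constraint: loan-to-value.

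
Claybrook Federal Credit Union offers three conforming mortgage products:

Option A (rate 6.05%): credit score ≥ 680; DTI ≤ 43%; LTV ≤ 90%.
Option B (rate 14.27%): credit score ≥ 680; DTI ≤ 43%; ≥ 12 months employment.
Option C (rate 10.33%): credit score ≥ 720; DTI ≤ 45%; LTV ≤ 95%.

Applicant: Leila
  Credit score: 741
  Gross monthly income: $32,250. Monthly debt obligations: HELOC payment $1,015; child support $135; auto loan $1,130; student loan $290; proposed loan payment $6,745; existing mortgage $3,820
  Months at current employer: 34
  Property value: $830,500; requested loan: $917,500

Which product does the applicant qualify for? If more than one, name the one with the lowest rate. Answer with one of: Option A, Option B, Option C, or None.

Option B

Total debts = (1,015 + 135 + 1,130 + 290 + 6,745 + 3,820) = 13,135; DTI = 13,135/32,250 = 40.7%.
LTV = 917,500/830,500 = 110.5%.
Option A: score 741 ≥ 680; DTI 40.7% ≤ 43%; LTV 110.5% > 90% → does not qualify.
Option B: score 741 ≥ 680; DTI 40.7% ≤ 43%; employment 34 ≥ 12 mo → qualifies.
Option C: score 741 ≥ 720; DTI 40.7% ≤ 45%; LTV 110.5% > 95% → does not qualify.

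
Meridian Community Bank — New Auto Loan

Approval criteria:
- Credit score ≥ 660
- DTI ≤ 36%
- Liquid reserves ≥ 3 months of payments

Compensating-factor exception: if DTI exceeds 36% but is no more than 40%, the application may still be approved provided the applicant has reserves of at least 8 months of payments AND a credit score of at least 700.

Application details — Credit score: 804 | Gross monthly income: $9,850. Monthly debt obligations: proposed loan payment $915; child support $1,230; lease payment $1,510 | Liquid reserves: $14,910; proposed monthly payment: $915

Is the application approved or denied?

Credit score 804 ≥ 660 (meets base)
Total debts = (915 + 1,230 + 1,510) = 3,655. DTI: 3,655 ÷ 9,850 = 37.1%, over the 36% base limit.
Reserves = 14,910/915 = 16.3 months ≥ 3
DTI 37.1% is within the 36%–40% exception band; checking compensating factors.
Reserves 16.3 ≥ 8 months; credit score 804 ≥ 700.
Both compensating conditions met → exception applies.

Approved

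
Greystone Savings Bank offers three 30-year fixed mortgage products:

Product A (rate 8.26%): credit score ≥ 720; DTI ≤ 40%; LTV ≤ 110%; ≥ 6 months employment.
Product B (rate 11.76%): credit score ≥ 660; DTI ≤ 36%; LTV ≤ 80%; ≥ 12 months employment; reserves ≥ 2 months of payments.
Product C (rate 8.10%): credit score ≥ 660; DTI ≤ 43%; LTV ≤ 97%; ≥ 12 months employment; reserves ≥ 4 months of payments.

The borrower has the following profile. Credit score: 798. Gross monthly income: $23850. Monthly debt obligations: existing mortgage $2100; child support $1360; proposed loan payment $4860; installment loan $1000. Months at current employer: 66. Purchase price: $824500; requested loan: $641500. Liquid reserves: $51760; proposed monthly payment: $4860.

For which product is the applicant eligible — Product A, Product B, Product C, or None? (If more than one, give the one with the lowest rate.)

Total debts = (2,100 + 1,360 + 4,860 + 1,000) = 9,320; DTI = 9,320/23,850 = 39.1%.
LTV = 641,500/824,500 = 77.8%.
Reserves = 51,760/4,860 = 10.7 months.
Product A: score 798 ≥ 720; DTI 39.1% ≤ 40%; LTV 77.8% ≤ 110%; employment 66 ≥ 6 mo → qualifies.
Product B: score 798 ≥ 660; DTI 39.1% > 36%; LTV 77.8% ≤ 80%; employment 66 ≥ 12 mo; reserves 10.7 ≥ 2 mo → does not qualify.
Product C: score 798 ≥ 660; DTI 39.1% ≤ 43%; LTV 77.8% ≤ 97%; employment 66 ≥ 12 mo; reserves 10.7 ≥ 4 mo → qualifies.
Qualifying: Product A, Product C. Lowest rate is 8.10% → Product C.

Product C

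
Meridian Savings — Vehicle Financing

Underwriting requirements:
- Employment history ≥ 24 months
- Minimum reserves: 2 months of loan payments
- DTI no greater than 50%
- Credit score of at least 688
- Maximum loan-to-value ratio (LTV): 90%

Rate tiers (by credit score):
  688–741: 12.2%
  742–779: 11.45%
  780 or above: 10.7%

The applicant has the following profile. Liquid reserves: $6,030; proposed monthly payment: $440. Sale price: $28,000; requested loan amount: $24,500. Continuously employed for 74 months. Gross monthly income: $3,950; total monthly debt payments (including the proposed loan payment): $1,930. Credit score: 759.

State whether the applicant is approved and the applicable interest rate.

Credit score 759 ≥ 688 (meets minimum)
DTI: 1,930 ÷ 3,950 = 48.9%, within the 50% cap
LTV = 24,500/28,000 = 87.5% ≤ 90%
Employment 74 ≥ 24 months
Liquid reserves cover 6,030/440 = 13.7 months — ≥ 2 required
All requirements met. Score 759 falls in the 742–779 tier → 11.45%.

Approved at 11.45%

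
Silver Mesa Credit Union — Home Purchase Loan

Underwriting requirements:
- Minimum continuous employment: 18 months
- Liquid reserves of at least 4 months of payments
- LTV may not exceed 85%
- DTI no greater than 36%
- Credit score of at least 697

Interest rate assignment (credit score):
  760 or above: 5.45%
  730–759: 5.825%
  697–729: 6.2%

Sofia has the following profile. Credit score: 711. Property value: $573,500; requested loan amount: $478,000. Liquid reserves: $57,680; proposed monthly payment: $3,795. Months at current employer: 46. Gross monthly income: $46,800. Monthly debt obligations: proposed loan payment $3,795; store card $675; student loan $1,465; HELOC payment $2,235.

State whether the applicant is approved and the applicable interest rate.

Credit score 711 ≥ 697 (meets minimum)
Reserves: 57,680 ÷ 3,795 = 15.2 months (meets 4-month minimum)
Total monthly debts = (3,795 + 675 + 1,465 + 2,235) = 8,170. DTI = 8,170/46,800 = 17.5% ≤ 36%
LTV: 478,000 ÷ 573,500 = 83.3%, within 85% cap
Employment 46 ≥ 18 months
All requirements met. Score 711 falls in the 697–729 tier → 6.2%.

Approved at 6.2%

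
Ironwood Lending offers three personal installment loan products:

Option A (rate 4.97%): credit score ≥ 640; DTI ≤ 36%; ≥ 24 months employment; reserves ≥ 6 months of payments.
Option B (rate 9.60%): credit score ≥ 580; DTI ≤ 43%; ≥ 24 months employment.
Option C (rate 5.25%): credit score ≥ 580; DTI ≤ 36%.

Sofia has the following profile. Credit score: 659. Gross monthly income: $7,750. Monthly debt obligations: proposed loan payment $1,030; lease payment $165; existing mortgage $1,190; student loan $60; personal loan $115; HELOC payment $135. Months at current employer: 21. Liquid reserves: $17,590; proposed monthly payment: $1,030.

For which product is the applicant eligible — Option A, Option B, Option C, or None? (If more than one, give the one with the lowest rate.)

Option C

Total debts = (1,030 + 165 + 1,190 + 60 + 115 + 135) = 2,695; DTI = 2,695/7,750 = 34.8%.
Reserves = 17,590/1,030 = 17.1 months.
Option A: score 659 ≥ 640; DTI 34.8% ≤ 36%; employment 21 < 24 mo; reserves 17.1 ≥ 6 mo → does not qualify.
Option B: score 659 ≥ 580; DTI 34.8% ≤ 43%; employment 21 < 24 mo → does not qualify.
Option C: score 659 ≥ 580; DTI 34.8% ≤ 36% → qualifies.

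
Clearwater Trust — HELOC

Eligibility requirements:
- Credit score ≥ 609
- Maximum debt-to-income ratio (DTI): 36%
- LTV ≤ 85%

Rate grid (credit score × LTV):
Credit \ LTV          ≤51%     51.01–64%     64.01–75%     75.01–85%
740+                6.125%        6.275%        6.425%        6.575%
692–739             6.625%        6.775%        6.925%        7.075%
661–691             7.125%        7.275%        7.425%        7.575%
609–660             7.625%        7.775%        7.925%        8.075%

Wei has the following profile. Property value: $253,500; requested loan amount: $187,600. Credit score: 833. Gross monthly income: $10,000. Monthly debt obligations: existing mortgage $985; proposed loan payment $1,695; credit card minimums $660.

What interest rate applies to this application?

6.425%

Credit score 833 ≥ 609; Total monthly debts = (985 + 1,695 + 660) = 3,340. Debt-to-income = 3,340/10,000 = 33.4% — meets 36% limit
LTV: 187,600 ÷ 253,500 = 74%, within 85% cap
Row: 833 falls in 740+. Column: 74% falls in 64.01–75%. Rate = 6.425%.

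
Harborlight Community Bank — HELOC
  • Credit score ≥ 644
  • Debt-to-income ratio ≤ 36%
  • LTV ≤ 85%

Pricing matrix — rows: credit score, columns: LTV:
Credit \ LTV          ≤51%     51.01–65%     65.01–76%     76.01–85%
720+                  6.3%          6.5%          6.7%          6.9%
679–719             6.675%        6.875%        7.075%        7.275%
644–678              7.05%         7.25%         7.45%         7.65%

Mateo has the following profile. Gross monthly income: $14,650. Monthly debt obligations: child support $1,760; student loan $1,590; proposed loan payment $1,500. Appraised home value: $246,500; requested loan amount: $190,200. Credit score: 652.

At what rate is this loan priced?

Credit score 652 ≥ 644; Total monthly debts = (1,760 + 1,590 + 1,500) = 4,850. DTI = 4,850/14,650 = 33.1% ≤ 36%
LTV: 190,200 ÷ 246,500 = 77.2%, within 85% cap
Credit 652 → row 644–678; LTV 77.2% → column 76.01–85%. Grid cell → 7.65%.

7.65%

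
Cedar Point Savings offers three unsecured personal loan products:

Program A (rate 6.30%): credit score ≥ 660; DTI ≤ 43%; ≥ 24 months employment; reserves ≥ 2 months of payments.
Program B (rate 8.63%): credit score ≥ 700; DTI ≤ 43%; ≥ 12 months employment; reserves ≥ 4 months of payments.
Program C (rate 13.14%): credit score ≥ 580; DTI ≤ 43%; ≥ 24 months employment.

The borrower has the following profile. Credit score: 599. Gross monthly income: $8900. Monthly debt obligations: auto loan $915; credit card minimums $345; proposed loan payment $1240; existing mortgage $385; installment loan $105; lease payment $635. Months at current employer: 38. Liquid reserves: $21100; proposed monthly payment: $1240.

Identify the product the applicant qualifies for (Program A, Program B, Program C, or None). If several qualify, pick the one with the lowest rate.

Total debts = (915 + 345 + 1,240 + 385 + 105 + 635) = 3,625; DTI = 3,625/8,900 = 40.7%.
Reserves = 21,100/1,240 = 17.0 months.
Program A: score 599 < 660; DTI 40.7% ≤ 43%; employment 38 ≥ 24 mo; reserves 17.0 ≥ 2 mo → does not qualify.
Program B: score 599 < 700; DTI 40.7% ≤ 43%; employment 38 ≥ 12 mo; reserves 17.0 ≥ 4 mo → does not qualify.
Program C: score 599 ≥ 580; DTI 40.7% ≤ 43%; employment 38 ≥ 24 mo → qualifies.

Program C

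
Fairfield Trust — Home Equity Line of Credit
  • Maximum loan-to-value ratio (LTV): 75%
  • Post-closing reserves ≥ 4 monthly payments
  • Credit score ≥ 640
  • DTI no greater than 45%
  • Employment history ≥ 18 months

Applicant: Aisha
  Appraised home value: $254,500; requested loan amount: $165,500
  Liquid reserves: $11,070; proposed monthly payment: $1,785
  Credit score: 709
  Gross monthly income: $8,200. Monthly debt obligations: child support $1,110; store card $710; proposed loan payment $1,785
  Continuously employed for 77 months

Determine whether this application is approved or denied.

LTV: 165,500 ÷ 254,500 = 65%, within 75% cap
Liquid reserves cover 11,070/1,785 = 6.2 months — ≥ 4 required
Credit score 709 ≥ 640 (meets)
Total monthly debts = (1,110 + 710 + 1,785) = 3,605. Debt-to-income = 3,605/8,200 = 44% — meets 45% limit
Employment 77 ≥ 18 months
All criteria satisfied.

Approved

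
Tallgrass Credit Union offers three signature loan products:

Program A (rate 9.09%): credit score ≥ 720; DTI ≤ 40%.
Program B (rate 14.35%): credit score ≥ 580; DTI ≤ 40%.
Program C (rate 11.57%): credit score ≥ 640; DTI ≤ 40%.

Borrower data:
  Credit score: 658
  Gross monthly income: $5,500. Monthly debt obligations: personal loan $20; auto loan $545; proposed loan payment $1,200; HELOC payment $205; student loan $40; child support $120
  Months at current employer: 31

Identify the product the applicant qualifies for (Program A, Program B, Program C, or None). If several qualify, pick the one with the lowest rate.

Total debts = (20 + 545 + 1,200 + 205 + 40 + 120) = 2,130; DTI = 2,130/5,500 = 38.7%.
Program A: score 658 < 720; DTI 38.7% ≤ 40% → does not qualify.
Program B: score 658 ≥ 580; DTI 38.7% ≤ 40% → qualifies.
Program C: score 658 ≥ 640; DTI 38.7% ≤ 40% → qualifies.
Qualifying: Program B, Program C. Lowest rate is 11.57% → Program C.

Program C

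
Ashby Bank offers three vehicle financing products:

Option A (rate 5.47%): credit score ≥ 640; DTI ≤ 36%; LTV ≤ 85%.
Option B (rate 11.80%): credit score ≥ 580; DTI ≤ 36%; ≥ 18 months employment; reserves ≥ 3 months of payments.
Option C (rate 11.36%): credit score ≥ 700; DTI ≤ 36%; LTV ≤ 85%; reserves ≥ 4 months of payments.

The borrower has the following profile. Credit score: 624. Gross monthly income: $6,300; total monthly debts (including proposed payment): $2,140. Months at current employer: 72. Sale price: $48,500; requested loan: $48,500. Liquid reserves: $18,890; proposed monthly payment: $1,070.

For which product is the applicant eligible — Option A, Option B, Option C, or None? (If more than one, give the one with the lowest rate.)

DTI = 2,140/6,300 = 34%.
LTV = 48,500/48,500 = 100%.
Reserves = 18,890/1,070 = 17.7 months.
Option A: score 624 < 640; DTI 34% ≤ 36%; LTV 100% > 85% → does not qualify.
Option B: score 624 ≥ 580; DTI 34% ≤ 36%; employment 72 ≥ 18 mo; reserves 17.7 ≥ 3 mo → qualifies.
Option C: score 624 < 700; DTI 34% ≤ 36%; LTV 100% > 85%; reserves 17.7 ≥ 4 mo → does not qualify.

Option B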